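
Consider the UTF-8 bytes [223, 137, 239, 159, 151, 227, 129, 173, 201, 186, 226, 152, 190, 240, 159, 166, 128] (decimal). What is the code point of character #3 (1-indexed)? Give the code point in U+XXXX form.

Offset 0: leading byte 0xDF = 11011111 → 2-byte char #1 = DF 89.
Offset 2: leading byte 0xEF = 11101111 → 3-byte char #2 = EF 9F 97.
Offset 5: leading byte 0xE3 = 11100011 → 3-byte char #3 = E3 81 AD.
Leading byte 0xE3 = 11100011 matches 1110xxxx → 3-byte sequence.
Byte 1: 0xE3 = 11100011, payload 0011 (4 bits).
Byte 2: 0x81 = 10000001 (10xxxxxx ✓), payload 000001.
Byte 3: 0xAD = 10101101 (10xxxxxx ✓), payload 101101.
Concatenate: 0011000001101101 = 0x306D (16 bits → U+306D).

U+306D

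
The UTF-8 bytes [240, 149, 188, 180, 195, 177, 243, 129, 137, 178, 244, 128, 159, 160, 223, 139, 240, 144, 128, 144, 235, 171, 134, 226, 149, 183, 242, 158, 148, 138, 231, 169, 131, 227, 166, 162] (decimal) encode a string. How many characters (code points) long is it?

Byte at offset 0: 0xF0 = 11110000 → 4-byte char (#1). Advance 4.
Byte at offset 4: 0xC3 = 11000011 → 2-byte char (#2). Advance 2.
Byte at offset 6: 0xF3 = 11110011 → 4-byte char (#3). Advance 4.
Byte at offset 10: 0xF4 = 11110100 → 4-byte char (#4). Advance 4.
Byte at offset 14: 0xDF = 11011111 → 2-byte char (#5). Advance 2.
Byte at offset 16: 0xF0 = 11110000 → 4-byte char (#6). Advance 4.
Byte at offset 20: 0xEB = 11101011 → 3-byte char (#7). Advance 3.
Byte at offset 23: 0xE2 = 11100010 → 3-byte char (#8). Advance 3.
Byte at offset 26: 0xF2 = 11110010 → 4-byte char (#9). Advance 4.
Byte at offset 30: 0xE7 = 11100111 → 3-byte char (#10). Advance 3.
Byte at offset 33: 0xE3 = 11100011 → 3-byte char (#11). Advance 3.
Reached end at offset 36 after 11 code points.

11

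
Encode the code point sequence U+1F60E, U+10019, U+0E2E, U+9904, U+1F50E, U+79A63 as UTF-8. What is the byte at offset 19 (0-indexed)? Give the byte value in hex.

U+1F60E → 4-byte form F0 9F 98 8E at offsets 0–3.
U+10019 → 4-byte form F0 90 80 99 at offsets 4–7.
U+0E2E → 3-byte form E0 B8 AE at offsets 8–10.
U+9904 → 3-byte form E9 A4 84 at offsets 11–13.
U+1F50E → 4-byte form F0 9F 94 8E at offsets 14–17.
U+79A63 → 4-byte form F1 B9 A9 A3 at offsets 18–21.
Offset 19 falls in char 6's range; it's byte 2 of F1 B9 A9 A3 = 0xB9.

0xB9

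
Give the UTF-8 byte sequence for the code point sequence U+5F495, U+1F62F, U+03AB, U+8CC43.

U+5F495: 4-byte form → F1 9F 92 95.
U+1F62F: 4-byte form → F0 9F 98 AF.
U+03AB: 2-byte form → CE AB.
U+8CC43: 4-byte form → F2 8C B1 83.
Concatenated (14 bytes): F1 9F 92 95 F0 9F 98 AF CE AB F2 8C B1 83.

F1 9F 92 95 F0 9F 98 AF CE AB F2 8C B1 83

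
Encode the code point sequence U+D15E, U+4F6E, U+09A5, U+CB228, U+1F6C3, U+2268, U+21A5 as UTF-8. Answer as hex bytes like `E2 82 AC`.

U+D15E: 3-byte form → ED 85 9E.
U+4F6E: 3-byte form → E4 BD AE.
U+09A5: 3-byte form → E0 A6 A5.
U+CB228: 4-byte form → F3 8B 88 A8.
U+1F6C3: 4-byte form → F0 9F 9B 83.
U+2268: 3-byte form → E2 89 A8.
U+21A5: 3-byte form → E2 86 A5.
Concatenated (23 bytes): ED 85 9E E4 BD AE E0 A6 A5 F3 8B 88 A8 F0 9F 9B 83 E2 89 A8 E2 86 A5.

ED 85 9E E4 BD AE E0 A6 A5 F3 8B 88 A8 F0 9F 9B 83 E2 89 A8 E2 86 A5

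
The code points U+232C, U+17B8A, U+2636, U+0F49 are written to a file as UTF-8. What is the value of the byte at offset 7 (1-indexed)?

1-indexed offset 7 is 0-indexed offset 6.
U+232C → 3-byte form E2 8C AC at offsets 0–2.
U+17B8A → 4-byte form F0 97 AE 8A at offsets 3–6.
Offset 6 falls in char 2's range; it's byte 4 of F0 97 AE 8A = 0x8A.

0x8A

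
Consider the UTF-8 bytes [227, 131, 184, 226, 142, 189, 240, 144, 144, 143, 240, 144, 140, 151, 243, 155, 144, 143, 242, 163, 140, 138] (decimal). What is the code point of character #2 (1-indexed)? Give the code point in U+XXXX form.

Offset 0: leading byte 0xE3 = 11100011 → 3-byte char #1 = E3 83 B8.
Offset 3: leading byte 0xE2 = 11100010 → 3-byte char #2 = E2 8E BD.
Leading byte 0xE2 = 11100010 matches 1110xxxx → 3-byte sequence.
Byte 1: 0xE2 = 11100010, payload 0010 (4 bits).
Byte 2: 0x8E = 10001110 (10xxxxxx ✓), payload 001110.
Byte 3: 0xBD = 10111101 (10xxxxxx ✓), payload 111101.
Concatenate: 0010001110111101 = 0x23BD (16 bits → U+23BD).

U+23BD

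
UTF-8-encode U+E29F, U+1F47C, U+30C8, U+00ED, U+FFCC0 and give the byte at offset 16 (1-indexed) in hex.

0x80

1-indexed offset 16 is 0-indexed offset 15.
U+E29F → 3-byte form EE 8A 9F at offsets 0–2.
U+1F47C → 4-byte form F0 9F 91 BC at offsets 3–6.
U+30C8 → 3-byte form E3 83 88 at offsets 7–9.
U+00ED → 2-byte form C3 AD at offsets 10–11.
U+FFCC0 → 4-byte form F3 BF B3 80 at offsets 12–15.
Offset 15 falls in char 5's range; it's byte 4 of F3 BF B3 80 = 0x80.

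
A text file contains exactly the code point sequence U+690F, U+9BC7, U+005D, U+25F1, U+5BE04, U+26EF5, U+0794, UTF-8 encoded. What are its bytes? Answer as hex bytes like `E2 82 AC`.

U+690F: 3-byte form → E6 A4 8F.
U+9BC7: 3-byte form → E9 AF 87.
U+005D: 1-byte form → 5D.
U+25F1: 3-byte form → E2 97 B1.
U+5BE04: 4-byte form → F1 9B B8 84.
U+26EF5: 4-byte form → F0 A6 BB B5.
U+0794: 2-byte form → DE 94.
Concatenated (20 bytes): E6 A4 8F E9 AF 87 5D E2 97 B1 F1 9B B8 84 F0 A6 BB B5 DE 94.

E6 A4 8F E9 AF 87 5D E2 97 B1 F1 9B B8 84 F0 A6 BB B5 DE 94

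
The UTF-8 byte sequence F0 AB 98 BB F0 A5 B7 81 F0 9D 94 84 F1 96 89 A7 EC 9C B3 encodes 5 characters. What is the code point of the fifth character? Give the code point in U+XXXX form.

Offset 0: leading byte 0xF0 = 11110000 → 4-byte char #1 = F0 AB 98 BB.
Offset 4: leading byte 0xF0 = 11110000 → 4-byte char #2 = F0 A5 B7 81.
Offset 8: leading byte 0xF0 = 11110000 → 4-byte char #3 = F0 9D 94 84.
Offset 12: leading byte 0xF1 = 11110001 → 4-byte char #4 = F1 96 89 A7.
Offset 16: leading byte 0xEC = 11101100 → 3-byte char #5 = EC 9C B3.
Leading byte 0xEC = 11101100 matches 1110xxxx → 3-byte sequence.
Byte 1: 0xEC = 11101100, payload 1100 (4 bits).
Byte 2: 0x9C = 10011100 (10xxxxxx ✓), payload 011100.
Byte 3: 0xB3 = 10110011 (10xxxxxx ✓), payload 110011.
Concatenate: 1100011100110011 = 0xC733 (16 bits → U+C733).

U+C733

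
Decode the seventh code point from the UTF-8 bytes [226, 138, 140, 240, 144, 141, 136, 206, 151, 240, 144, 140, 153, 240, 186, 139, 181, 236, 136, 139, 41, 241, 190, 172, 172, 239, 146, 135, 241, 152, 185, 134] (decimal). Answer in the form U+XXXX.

Offset 0: leading byte 0xE2 = 11100010 → 3-byte char #1 = E2 8A 8C.
Offset 3: leading byte 0xF0 = 11110000 → 4-byte char #2 = F0 90 8D 88.
Offset 7: leading byte 0xCE = 11001110 → 2-byte char #3 = CE 97.
Offset 9: leading byte 0xF0 = 11110000 → 4-byte char #4 = F0 90 8C 99.
Offset 13: leading byte 0xF0 = 11110000 → 4-byte char #5 = F0 BA 8B B5.
Offset 17: leading byte 0xEC = 11101100 → 3-byte char #6 = EC 88 8B.
Offset 20: leading byte 0x29 = 00101001 → 1-byte char #7 = 29.
Leading byte 0x29 = 00101001 matches 0xxxxxxx → 1-byte sequence.
Byte 1: 0x29 = 00101001, payload 0101001 (7 bits).
Concatenate: 0101001 = 0x29 (7 bits → U+0029).

U+0029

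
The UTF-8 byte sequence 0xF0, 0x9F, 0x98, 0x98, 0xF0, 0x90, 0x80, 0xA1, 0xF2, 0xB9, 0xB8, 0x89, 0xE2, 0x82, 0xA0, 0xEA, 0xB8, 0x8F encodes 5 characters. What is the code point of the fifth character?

U+AE0F

Offset 0: leading byte 0xF0 = 11110000 → 4-byte char #1 = F0 9F 98 98.
Offset 4: leading byte 0xF0 = 11110000 → 4-byte char #2 = F0 90 80 A1.
Offset 8: leading byte 0xF2 = 11110010 → 4-byte char #3 = F2 B9 B8 89.
Offset 12: leading byte 0xE2 = 11100010 → 3-byte char #4 = E2 82 A0.
Offset 15: leading byte 0xEA = 11101010 → 3-byte char #5 = EA B8 8F.
Leading byte 0xEA = 11101010 matches 1110xxxx → 3-byte sequence.
Byte 1: 0xEA = 11101010, payload 1010 (4 bits).
Byte 2: 0xB8 = 10111000 (10xxxxxx ✓), payload 111000.
Byte 3: 0x8F = 10001111 (10xxxxxx ✓), payload 001111.
Concatenate: 1010111000001111 = 0xAE0F (16 bits → U+AE0F).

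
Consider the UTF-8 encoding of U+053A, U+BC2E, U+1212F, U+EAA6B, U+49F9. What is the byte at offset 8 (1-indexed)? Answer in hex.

0x84

1-indexed offset 8 is 0-indexed offset 7.
U+053A → 2-byte form D4 BA at offsets 0–1.
U+BC2E → 3-byte form EB B0 AE at offsets 2–4.
U+1212F → 4-byte form F0 92 84 AF at offsets 5–8.
Offset 7 falls in char 3's range; it's byte 3 of F0 92 84 AF = 0x84.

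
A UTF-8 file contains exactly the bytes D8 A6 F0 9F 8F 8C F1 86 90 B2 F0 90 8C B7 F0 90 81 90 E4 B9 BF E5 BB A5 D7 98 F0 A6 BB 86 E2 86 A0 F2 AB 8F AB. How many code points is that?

Byte at offset 0: 0xD8 = 11011000 → 2-byte char (#1). Advance 2.
Byte at offset 2: 0xF0 = 11110000 → 4-byte char (#2). Advance 4.
Byte at offset 6: 0xF1 = 11110001 → 4-byte char (#3). Advance 4.
Byte at offset 10: 0xF0 = 11110000 → 4-byte char (#4). Advance 4.
Byte at offset 14: 0xF0 = 11110000 → 4-byte char (#5). Advance 4.
Byte at offset 18: 0xE4 = 11100100 → 3-byte char (#6). Advance 3.
Byte at offset 21: 0xE5 = 11100101 → 3-byte char (#7). Advance 3.
Byte at offset 24: 0xD7 = 11010111 → 2-byte char (#8). Advance 2.
Byte at offset 26: 0xF0 = 11110000 → 4-byte char (#9). Advance 4.
Byte at offset 30: 0xE2 = 11100010 → 3-byte char (#10). Advance 3.
Byte at offset 33: 0xF2 = 11110010 → 4-byte char (#11). Advance 4.
Reached end at offset 37 after 11 code points.

11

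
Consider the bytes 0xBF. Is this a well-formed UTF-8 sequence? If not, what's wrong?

Byte 0xBF = 10111111 has the form 10xxxxxx — a continuation byte — but there is no preceding leading byte.

invalid (continuation byte with no leading byte)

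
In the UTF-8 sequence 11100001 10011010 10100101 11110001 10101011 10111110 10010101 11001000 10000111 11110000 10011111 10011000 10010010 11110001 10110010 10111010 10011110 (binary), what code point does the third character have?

U+0207

Offset 0: leading byte 0xE1 = 11100001 → 3-byte char #1 = E1 9A A5.
Offset 3: leading byte 0xF1 = 11110001 → 4-byte char #2 = F1 AB BE 95.
Offset 7: leading byte 0xC8 = 11001000 → 2-byte char #3 = C8 87.
Leading byte 0xC8 = 11001000 matches 110xxxxx → 2-byte sequence.
Byte 1: 0xC8 = 11001000, payload 01000 (5 bits).
Byte 2: 0x87 = 10000111 (10xxxxxx ✓), payload 000111.
Concatenate: 01000000111 = 0x207 (11 bits → U+0207).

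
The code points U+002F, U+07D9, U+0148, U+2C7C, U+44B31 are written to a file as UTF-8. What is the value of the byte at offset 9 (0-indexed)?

U+002F → 1-byte form 2F at offsets 0–0.
U+07D9 → 2-byte form DF 99 at offsets 1–2.
U+0148 → 2-byte form C5 88 at offsets 3–4.
U+2C7C → 3-byte form E2 B1 BC at offsets 5–7.
U+44B31 → 4-byte form F1 84 AC B1 at offsets 8–11.
Offset 9 falls in char 5's range; it's byte 2 of F1 84 AC B1 = 0x84.

0x84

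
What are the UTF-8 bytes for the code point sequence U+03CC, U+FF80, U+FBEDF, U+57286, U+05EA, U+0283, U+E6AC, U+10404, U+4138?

CF 8C EF BE 80 F3 BB BB 9F F1 97 8A 86 D7 AA CA 83 EE 9A AC F0 90 90 84 E4 84 B8

U+03CC: 2-byte form → CF 8C.
U+FF80: 3-byte form → EF BE 80.
U+FBEDF: 4-byte form → F3 BB BB 9F.
U+57286: 4-byte form → F1 97 8A 86.
U+05EA: 2-byte form → D7 AA.
U+0283: 2-byte form → CA 83.
U+E6AC: 3-byte form → EE 9A AC.
U+10404: 4-byte form → F0 90 90 84.
U+4138: 3-byte form → E4 84 B8.
Concatenated (27 bytes): CF 8C EF BE 80 F3 BB BB 9F F1 97 8A 86 D7 AA CA 83 EE 9A AC F0 90 90 84 E4 84 B8.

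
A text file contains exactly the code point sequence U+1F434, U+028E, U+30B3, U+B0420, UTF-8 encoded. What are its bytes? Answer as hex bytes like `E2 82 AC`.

U+1F434: 4-byte form → F0 9F 90 B4.
U+028E: 2-byte form → CA 8E.
U+30B3: 3-byte form → E3 82 B3.
U+B0420: 4-byte form → F2 B0 90 A0.
Concatenated (13 bytes): F0 9F 90 B4 CA 8E E3 82 B3 F2 B0 90 A0.

F0 9F 90 B4 CA 8E E3 82 B3 F2 B0 90 A0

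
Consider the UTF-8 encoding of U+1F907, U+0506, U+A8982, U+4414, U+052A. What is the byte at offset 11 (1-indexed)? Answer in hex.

1-indexed offset 11 is 0-indexed offset 10.
U+1F907 → 4-byte form F0 9F A4 87 at offsets 0–3.
U+0506 → 2-byte form D4 86 at offsets 4–5.
U+A8982 → 4-byte form F2 A8 A6 82 at offsets 6–9.
U+4414 → 3-byte form E4 90 94 at offsets 10–12.
Offset 10 falls in char 4's range; it's byte 1 of E4 90 94 = 0xE4.

0xE4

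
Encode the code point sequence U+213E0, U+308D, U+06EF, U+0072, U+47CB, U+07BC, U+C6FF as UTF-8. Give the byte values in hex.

U+213E0: 4-byte form → F0 A1 8F A0.
U+308D: 3-byte form → E3 82 8D.
U+06EF: 2-byte form → DB AF.
U+0072: 1-byte form → 72.
U+47CB: 3-byte form → E4 9F 8B.
U+07BC: 2-byte form → DE BC.
U+C6FF: 3-byte form → EC 9B BF.
Concatenated (18 bytes): F0 A1 8F A0 E3 82 8D DB AF 72 E4 9F 8B DE BC EC 9B BF.

F0 A1 8F A0 E3 82 8D DB AF 72 E4 9F 8B DE BC EC 9B BF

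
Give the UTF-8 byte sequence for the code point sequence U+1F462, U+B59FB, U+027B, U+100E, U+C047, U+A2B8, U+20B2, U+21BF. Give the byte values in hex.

U+1F462: 4-byte form → F0 9F 91 A2.
U+B59FB: 4-byte form → F2 B5 A7 BB.
U+027B: 2-byte form → C9 BB.
U+100E: 3-byte form → E1 80 8E.
U+C047: 3-byte form → EC 81 87.
U+A2B8: 3-byte form → EA 8A B8.
U+20B2: 3-byte form → E2 82 B2.
U+21BF: 3-byte form → E2 86 BF.
Concatenated (25 bytes): F0 9F 91 A2 F2 B5 A7 BB C9 BB E1 80 8E EC 81 87 EA 8A B8 E2 82 B2 E2 86 BF.

F0 9F 91 A2 F2 B5 A7 BB C9 BB E1 80 8E EC 81 87 EA 8A B8 E2 82 B2 E2 86 BF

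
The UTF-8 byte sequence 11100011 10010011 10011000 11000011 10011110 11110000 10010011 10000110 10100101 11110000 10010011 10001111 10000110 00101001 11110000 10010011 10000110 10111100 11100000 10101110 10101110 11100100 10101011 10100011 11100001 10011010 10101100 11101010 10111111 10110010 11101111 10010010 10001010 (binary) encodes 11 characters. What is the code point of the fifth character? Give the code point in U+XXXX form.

Offset 0: leading byte 0xE3 = 11100011 → 3-byte char #1 = E3 93 98.
Offset 3: leading byte 0xC3 = 11000011 → 2-byte char #2 = C3 9E.
Offset 5: leading byte 0xF0 = 11110000 → 4-byte char #3 = F0 93 86 A5.
Offset 9: leading byte 0xF0 = 11110000 → 4-byte char #4 = F0 93 8F 86.
Offset 13: leading byte 0x29 = 00101001 → 1-byte char #5 = 29.
Leading byte 0x29 = 00101001 matches 0xxxxxxx → 1-byte sequence.
Byte 1: 0x29 = 00101001, payload 0101001 (7 bits).
Concatenate: 0101001 = 0x29 (7 bits → U+0029).

U+0029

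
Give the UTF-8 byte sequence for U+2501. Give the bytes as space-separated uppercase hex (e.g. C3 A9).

E2 94 81

U+2501 = 0x2501 = 9473 decimal. In range U+0800–U+FFFF → 3-byte form: 1110xxxx 10xxxxxx 10xxxxxx.
Binary (16 bits): 0010010100000001.
Split 4+6+6: 0010 | 010100 | 000001.
Byte 1: 11100010 = 0xE2.
Byte 2: 10010100 = 0x94.
Byte 3: 10000001 = 0x81.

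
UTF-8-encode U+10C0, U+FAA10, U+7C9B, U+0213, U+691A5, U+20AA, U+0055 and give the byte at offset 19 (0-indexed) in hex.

0x55

U+10C0 → 3-byte form E1 83 80 at offsets 0–2.
U+FAA10 → 4-byte form F3 BA A8 90 at offsets 3–6.
U+7C9B → 3-byte form E7 B2 9B at offsets 7–9.
U+0213 → 2-byte form C8 93 at offsets 10–11.
U+691A5 → 4-byte form F1 A9 86 A5 at offsets 12–15.
U+20AA → 3-byte form E2 82 AA at offsets 16–18.
U+0055 → 1-byte form 55 at offsets 19–19.
Offset 19 falls in char 7's range; it's byte 1 of 55 = 0x55.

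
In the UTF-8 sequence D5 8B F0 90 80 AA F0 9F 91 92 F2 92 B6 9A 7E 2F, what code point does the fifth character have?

U+007E

Offset 0: leading byte 0xD5 = 11010101 → 2-byte char #1 = D5 8B.
Offset 2: leading byte 0xF0 = 11110000 → 4-byte char #2 = F0 90 80 AA.
Offset 6: leading byte 0xF0 = 11110000 → 4-byte char #3 = F0 9F 91 92.
Offset 10: leading byte 0xF2 = 11110010 → 4-byte char #4 = F2 92 B6 9A.
Offset 14: leading byte 0x7E = 01111110 → 1-byte char #5 = 7E.
Leading byte 0x7E = 01111110 matches 0xxxxxxx → 1-byte sequence.
Byte 1: 0x7E = 01111110, payload 1111110 (7 bits).
Concatenate: 1111110 = 0x7E (7 bits → U+007E).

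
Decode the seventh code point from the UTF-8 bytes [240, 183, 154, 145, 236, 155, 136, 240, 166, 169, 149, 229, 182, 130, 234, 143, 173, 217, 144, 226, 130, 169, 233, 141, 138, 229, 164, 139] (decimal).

U+20A9

Offset 0: leading byte 0xF0 = 11110000 → 4-byte char #1 = F0 B7 9A 91.
Offset 4: leading byte 0xEC = 11101100 → 3-byte char #2 = EC 9B 88.
Offset 7: leading byte 0xF0 = 11110000 → 4-byte char #3 = F0 A6 A9 95.
Offset 11: leading byte 0xE5 = 11100101 → 3-byte char #4 = E5 B6 82.
Offset 14: leading byte 0xEA = 11101010 → 3-byte char #5 = EA 8F AD.
Offset 17: leading byte 0xD9 = 11011001 → 2-byte char #6 = D9 90.
Offset 19: leading byte 0xE2 = 11100010 → 3-byte char #7 = E2 82 A9.
Leading byte 0xE2 = 11100010 matches 1110xxxx → 3-byte sequence.
Byte 1: 0xE2 = 11100010, payload 0010 (4 bits).
Byte 2: 0x82 = 10000010 (10xxxxxx ✓), payload 000010.
Byte 3: 0xA9 = 10101001 (10xxxxxx ✓), payload 101001.
Concatenate: 0010000010101001 = 0x20A9 (16 bits → U+20A9).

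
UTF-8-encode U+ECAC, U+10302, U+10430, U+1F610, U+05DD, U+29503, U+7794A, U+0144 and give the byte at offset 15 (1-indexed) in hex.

1-indexed offset 15 is 0-indexed offset 14.
U+ECAC → 3-byte form EE B2 AC at offsets 0–2.
U+10302 → 4-byte form F0 90 8C 82 at offsets 3–6.
U+10430 → 4-byte form F0 90 90 B0 at offsets 7–10.
U+1F610 → 4-byte form F0 9F 98 90 at offsets 11–14.
Offset 14 falls in char 4's range; it's byte 4 of F0 9F 98 90 = 0x90.

0x90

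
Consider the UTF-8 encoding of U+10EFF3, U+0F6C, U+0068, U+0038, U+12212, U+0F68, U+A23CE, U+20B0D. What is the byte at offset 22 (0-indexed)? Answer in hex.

0xAC

U+10EFF3 → 4-byte form F4 8E BF B3 at offsets 0–3.
U+0F6C → 3-byte form E0 BD AC at offsets 4–6.
U+0068 → 1-byte form 68 at offsets 7–7.
U+0038 → 1-byte form 38 at offsets 8–8.
U+12212 → 4-byte form F0 92 88 92 at offsets 9–12.
U+0F68 → 3-byte form E0 BD A8 at offsets 13–15.
U+A23CE → 4-byte form F2 A2 8F 8E at offsets 16–19.
U+20B0D → 4-byte form F0 A0 AC 8D at offsets 20–23.
Offset 22 falls in char 8's range; it's byte 3 of F0 A0 AC 8D = 0xAC.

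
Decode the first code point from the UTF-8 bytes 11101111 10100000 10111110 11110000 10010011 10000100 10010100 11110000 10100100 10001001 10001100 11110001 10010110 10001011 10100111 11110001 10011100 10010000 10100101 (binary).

Offset 0: leading byte 0xEF = 11101111 → 3-byte char #1 = EF A0 BE.
Leading byte 0xEF = 11101111 matches 1110xxxx → 3-byte sequence.
Byte 1: 0xEF = 11101111, payload 1111 (4 bits).
Byte 2: 0xA0 = 10100000 (10xxxxxx ✓), payload 100000.
Byte 3: 0xBE = 10111110 (10xxxxxx ✓), payload 111110.
Concatenate: 1111100000111110 = 0xF83E (16 bits → U+F83E).

U+F83E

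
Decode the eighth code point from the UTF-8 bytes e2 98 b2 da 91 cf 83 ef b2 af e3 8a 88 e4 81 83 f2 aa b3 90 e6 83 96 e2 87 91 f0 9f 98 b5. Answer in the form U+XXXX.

U+60D6

Offset 0: leading byte 0xE2 = 11100010 → 3-byte char #1 = E2 98 B2.
Offset 3: leading byte 0xDA = 11011010 → 2-byte char #2 = DA 91.
Offset 5: leading byte 0xCF = 11001111 → 2-byte char #3 = CF 83.
Offset 7: leading byte 0xEF = 11101111 → 3-byte char #4 = EF B2 AF.
Offset 10: leading byte 0xE3 = 11100011 → 3-byte char #5 = E3 8A 88.
Offset 13: leading byte 0xE4 = 11100100 → 3-byte char #6 = E4 81 83.
Offset 16: leading byte 0xF2 = 11110010 → 4-byte char #7 = F2 AA B3 90.
Offset 20: leading byte 0xE6 = 11100110 → 3-byte char #8 = E6 83 96.
Leading byte 0xE6 = 11100110 matches 1110xxxx → 3-byte sequence.
Byte 1: 0xE6 = 11100110, payload 0110 (4 bits).
Byte 2: 0x83 = 10000011 (10xxxxxx ✓), payload 000011.
Byte 3: 0x96 = 10010110 (10xxxxxx ✓), payload 010110.
Concatenate: 0110000011010110 = 0x60D6 (16 bits → U+60D6).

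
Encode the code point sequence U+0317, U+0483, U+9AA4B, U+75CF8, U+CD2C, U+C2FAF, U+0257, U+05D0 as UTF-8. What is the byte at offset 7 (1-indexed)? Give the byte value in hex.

0xA9

1-indexed offset 7 is 0-indexed offset 6.
U+0317 → 2-byte form CC 97 at offsets 0–1.
U+0483 → 2-byte form D2 83 at offsets 2–3.
U+9AA4B → 4-byte form F2 9A A9 8B at offsets 4–7.
Offset 6 falls in char 3's range; it's byte 3 of F2 9A A9 8B = 0xA9.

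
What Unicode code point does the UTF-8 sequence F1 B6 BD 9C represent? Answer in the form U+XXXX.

U+76F5C

Leading byte 0xF1 = 11110001 matches 11110xxx → 4-byte sequence.
Byte 1: 0xF1 = 11110001, payload 001 (3 bits).
Byte 2: 0xB6 = 10110110 (10xxxxxx ✓), payload 110110.
Byte 3: 0xBD = 10111101 (10xxxxxx ✓), payload 111101.
Byte 4: 0x9C = 10011100 (10xxxxxx ✓), payload 011100.
Concatenate: 001110110111101011100 = 0x76F5C (21 bits → U+76F5C).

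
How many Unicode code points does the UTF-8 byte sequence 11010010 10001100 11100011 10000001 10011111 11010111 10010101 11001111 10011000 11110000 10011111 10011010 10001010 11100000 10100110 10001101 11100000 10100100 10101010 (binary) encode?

7

Byte at offset 0: 0xD2 = 11010010 → 2-byte char (#1). Advance 2.
Byte at offset 2: 0xE3 = 11100011 → 3-byte char (#2). Advance 3.
Byte at offset 5: 0xD7 = 11010111 → 2-byte char (#3). Advance 2.
Byte at offset 7: 0xCF = 11001111 → 2-byte char (#4). Advance 2.
Byte at offset 9: 0xF0 = 11110000 → 4-byte char (#5). Advance 4.
Byte at offset 13: 0xE0 = 11100000 → 3-byte char (#6). Advance 3.
Byte at offset 16: 0xE0 = 11100000 → 3-byte char (#7). Advance 3.
Reached end at offset 19 after 7 code points.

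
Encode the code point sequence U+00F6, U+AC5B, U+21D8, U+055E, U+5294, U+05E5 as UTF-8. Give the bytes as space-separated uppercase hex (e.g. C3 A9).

C3 B6 EA B1 9B E2 87 98 D5 9E E5 8A 94 D7 A5

U+00F6: 2-byte form → C3 B6.
U+AC5B: 3-byte form → EA B1 9B.
U+21D8: 3-byte form → E2 87 98.
U+055E: 2-byte form → D5 9E.
U+5294: 3-byte form → E5 8A 94.
U+05E5: 2-byte form → D7 A5.
Concatenated (15 bytes): C3 B6 EA B1 9B E2 87 98 D5 9E E5 8A 94 D7 A5.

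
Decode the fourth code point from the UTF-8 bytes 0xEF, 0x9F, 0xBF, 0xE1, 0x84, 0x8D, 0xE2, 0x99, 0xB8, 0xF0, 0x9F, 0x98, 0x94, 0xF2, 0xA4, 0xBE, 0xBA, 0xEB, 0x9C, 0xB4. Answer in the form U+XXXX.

Offset 0: leading byte 0xEF = 11101111 → 3-byte char #1 = EF 9F BF.
Offset 3: leading byte 0xE1 = 11100001 → 3-byte char #2 = E1 84 8D.
Offset 6: leading byte 0xE2 = 11100010 → 3-byte char #3 = E2 99 B8.
Offset 9: leading byte 0xF0 = 11110000 → 4-byte char #4 = F0 9F 98 94.
Leading byte 0xF0 = 11110000 matches 11110xxx → 4-byte sequence.
Byte 1: 0xF0 = 11110000, payload 000 (3 bits).
Byte 2: 0x9F = 10011111 (10xxxxxx ✓), payload 011111.
Byte 3: 0x98 = 10011000 (10xxxxxx ✓), payload 011000.
Byte 4: 0x94 = 10010100 (10xxxxxx ✓), payload 010100.
Concatenate: 000011111011000010100 = 0x1F614 (21 bits → U+1F614).

U+1F614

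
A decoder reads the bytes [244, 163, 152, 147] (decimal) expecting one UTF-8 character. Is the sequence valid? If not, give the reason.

invalid (encodes a value above U+10FFFF)

Leading byte 0xF4 = 11110100 → 4-byte form.
Payload = 0x123613, which exceeds U+10FFFF, the maximum Unicode code point. (Leading bytes F5–FF, or F4 followed by ≥ 0x90, are invalid.)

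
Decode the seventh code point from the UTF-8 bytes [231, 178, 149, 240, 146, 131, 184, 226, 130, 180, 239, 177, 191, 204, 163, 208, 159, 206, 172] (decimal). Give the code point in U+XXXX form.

Offset 0: leading byte 0xE7 = 11100111 → 3-byte char #1 = E7 B2 95.
Offset 3: leading byte 0xF0 = 11110000 → 4-byte char #2 = F0 92 83 B8.
Offset 7: leading byte 0xE2 = 11100010 → 3-byte char #3 = E2 82 B4.
Offset 10: leading byte 0xEF = 11101111 → 3-byte char #4 = EF B1 BF.
Offset 13: leading byte 0xCC = 11001100 → 2-byte char #5 = CC A3.
Offset 15: leading byte 0xD0 = 11010000 → 2-byte char #6 = D0 9F.
Offset 17: leading byte 0xCE = 11001110 → 2-byte char #7 = CE AC.
Leading byte 0xCE = 11001110 matches 110xxxxx → 2-byte sequence.
Byte 1: 0xCE = 11001110, payload 01110 (5 bits).
Byte 2: 0xAC = 10101100 (10xxxxxx ✓), payload 101100.
Concatenate: 01110101100 = 0x3AC (11 bits → U+03AC).

U+03AC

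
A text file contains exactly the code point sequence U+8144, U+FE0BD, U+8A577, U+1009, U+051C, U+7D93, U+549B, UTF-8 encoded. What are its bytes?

E8 85 84 F3 BE 82 BD F2 8A 95 B7 E1 80 89 D4 9C E7 B6 93 E5 92 9B

U+8144: 3-byte form → E8 85 84.
U+FE0BD: 4-byte form → F3 BE 82 BD.
U+8A577: 4-byte form → F2 8A 95 B7.
U+1009: 3-byte form → E1 80 89.
U+051C: 2-byte form → D4 9C.
U+7D93: 3-byte form → E7 B6 93.
U+549B: 3-byte form → E5 92 9B.
Concatenated (22 bytes): E8 85 84 F3 BE 82 BD F2 8A 95 B7 E1 80 89 D4 9C E7 B6 93 E5 92 9B.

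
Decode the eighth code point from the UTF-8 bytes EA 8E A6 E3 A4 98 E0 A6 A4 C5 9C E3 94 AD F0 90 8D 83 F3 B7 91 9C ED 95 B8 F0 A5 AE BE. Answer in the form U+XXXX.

U+D578

Offset 0: leading byte 0xEA = 11101010 → 3-byte char #1 = EA 8E A6.
Offset 3: leading byte 0xE3 = 11100011 → 3-byte char #2 = E3 A4 98.
Offset 6: leading byte 0xE0 = 11100000 → 3-byte char #3 = E0 A6 A4.
Offset 9: leading byte 0xC5 = 11000101 → 2-byte char #4 = C5 9C.
Offset 11: leading byte 0xE3 = 11100011 → 3-byte char #5 = E3 94 AD.
Offset 14: leading byte 0xF0 = 11110000 → 4-byte char #6 = F0 90 8D 83.
Offset 18: leading byte 0xF3 = 11110011 → 4-byte char #7 = F3 B7 91 9C.
Offset 22: leading byte 0xED = 11101101 → 3-byte char #8 = ED 95 B8.
Leading byte 0xED = 11101101 matches 1110xxxx → 3-byte sequence.
Byte 1: 0xED = 11101101, payload 1101 (4 bits).
Byte 2: 0x95 = 10010101 (10xxxxxx ✓), payload 010101.
Byte 3: 0xB8 = 10111000 (10xxxxxx ✓), payload 111000.
Concatenate: 1101010101111000 = 0xD578 (16 bits → U+D578).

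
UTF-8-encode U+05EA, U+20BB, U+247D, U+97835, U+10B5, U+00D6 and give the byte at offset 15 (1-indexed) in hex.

1-indexed offset 15 is 0-indexed offset 14.
U+05EA → 2-byte form D7 AA at offsets 0–1.
U+20BB → 3-byte form E2 82 BB at offsets 2–4.
U+247D → 3-byte form E2 91 BD at offsets 5–7.
U+97835 → 4-byte form F2 97 A0 B5 at offsets 8–11.
U+10B5 → 3-byte form E1 82 B5 at offsets 12–14.
Offset 14 falls in char 5's range; it's byte 3 of E1 82 B5 = 0xB5.

0xB5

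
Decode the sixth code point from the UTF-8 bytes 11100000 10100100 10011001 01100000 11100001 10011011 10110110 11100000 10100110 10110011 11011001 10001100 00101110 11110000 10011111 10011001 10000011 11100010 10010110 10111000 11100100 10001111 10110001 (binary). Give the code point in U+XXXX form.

U+002E

Offset 0: leading byte 0xE0 = 11100000 → 3-byte char #1 = E0 A4 99.
Offset 3: leading byte 0x60 = 01100000 → 1-byte char #2 = 60.
Offset 4: leading byte 0xE1 = 11100001 → 3-byte char #3 = E1 9B B6.
Offset 7: leading byte 0xE0 = 11100000 → 3-byte char #4 = E0 A6 B3.
Offset 10: leading byte 0xD9 = 11011001 → 2-byte char #5 = D9 8C.
Offset 12: leading byte 0x2E = 00101110 → 1-byte char #6 = 2E.
Leading byte 0x2E = 00101110 matches 0xxxxxxx → 1-byte sequence.
Byte 1: 0x2E = 00101110, payload 0101110 (7 bits).
Concatenate: 0101110 = 0x2E (7 bits → U+002E).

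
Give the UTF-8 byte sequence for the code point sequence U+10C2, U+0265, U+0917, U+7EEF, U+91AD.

U+10C2: 3-byte form → E1 83 82.
U+0265: 2-byte form → C9 A5.
U+0917: 3-byte form → E0 A4 97.
U+7EEF: 3-byte form → E7 BB AF.
U+91AD: 3-byte form → E9 86 AD.
Concatenated (14 bytes): E1 83 82 C9 A5 E0 A4 97 E7 BB AF E9 86 AD.

E1 83 82 C9 A5 E0 A4 97 E7 BB AF E9 86 AD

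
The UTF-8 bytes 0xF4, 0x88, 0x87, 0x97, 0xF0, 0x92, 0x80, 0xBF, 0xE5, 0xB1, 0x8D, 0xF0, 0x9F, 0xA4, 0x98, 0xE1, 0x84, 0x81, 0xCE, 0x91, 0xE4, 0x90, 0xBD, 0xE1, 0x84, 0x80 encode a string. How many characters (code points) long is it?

8

Byte at offset 0: 0xF4 = 11110100 → 4-byte char (#1). Advance 4.
Byte at offset 4: 0xF0 = 11110000 → 4-byte char (#2). Advance 4.
Byte at offset 8: 0xE5 = 11100101 → 3-byte char (#3). Advance 3.
Byte at offset 11: 0xF0 = 11110000 → 4-byte char (#4). Advance 4.
Byte at offset 15: 0xE1 = 11100001 → 3-byte char (#5). Advance 3.
Byte at offset 18: 0xCE = 11001110 → 2-byte char (#6). Advance 2.
Byte at offset 20: 0xE4 = 11100100 → 3-byte char (#7). Advance 3.
Byte at offset 23: 0xE1 = 11100001 → 3-byte char (#8). Advance 3.
Reached end at offset 26 after 8 code points.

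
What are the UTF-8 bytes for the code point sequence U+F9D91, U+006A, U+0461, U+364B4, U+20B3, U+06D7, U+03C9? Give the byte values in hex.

U+F9D91: 4-byte form → F3 B9 B6 91.
U+006A: 1-byte form → 6A.
U+0461: 2-byte form → D1 A1.
U+364B4: 4-byte form → F0 B6 92 B4.
U+20B3: 3-byte form → E2 82 B3.
U+06D7: 2-byte form → DB 97.
U+03C9: 2-byte form → CF 89.
Concatenated (18 bytes): F3 B9 B6 91 6A D1 A1 F0 B6 92 B4 E2 82 B3 DB 97 CF 89.

F3 B9 B6 91 6A D1 A1 F0 B6 92 B4 E2 82 B3 DB 97 CF 89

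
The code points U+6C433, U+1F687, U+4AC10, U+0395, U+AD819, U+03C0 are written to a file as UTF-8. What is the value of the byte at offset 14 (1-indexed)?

0x95

1-indexed offset 14 is 0-indexed offset 13.
U+6C433 → 4-byte form F1 AC 90 B3 at offsets 0–3.
U+1F687 → 4-byte form F0 9F 9A 87 at offsets 4–7.
U+4AC10 → 4-byte form F1 8A B0 90 at offsets 8–11.
U+0395 → 2-byte form CE 95 at offsets 12–13.
Offset 13 falls in char 4's range; it's byte 2 of CE 95 = 0x95.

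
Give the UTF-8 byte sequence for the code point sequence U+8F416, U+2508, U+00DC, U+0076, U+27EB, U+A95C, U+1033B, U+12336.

F2 8F 90 96 E2 94 88 C3 9C 76 E2 9F AB EA A5 9C F0 90 8C BB F0 92 8C B6

U+8F416: 4-byte form → F2 8F 90 96.
U+2508: 3-byte form → E2 94 88.
U+00DC: 2-byte form → C3 9C.
U+0076: 1-byte form → 76.
U+27EB: 3-byte form → E2 9F AB.
U+A95C: 3-byte form → EA A5 9C.
U+1033B: 4-byte form → F0 90 8C BB.
U+12336: 4-byte form → F0 92 8C B6.
Concatenated (24 bytes): F2 8F 90 96 E2 94 88 C3 9C 76 E2 9F AB EA A5 9C F0 90 8C BB F0 92 8C B6.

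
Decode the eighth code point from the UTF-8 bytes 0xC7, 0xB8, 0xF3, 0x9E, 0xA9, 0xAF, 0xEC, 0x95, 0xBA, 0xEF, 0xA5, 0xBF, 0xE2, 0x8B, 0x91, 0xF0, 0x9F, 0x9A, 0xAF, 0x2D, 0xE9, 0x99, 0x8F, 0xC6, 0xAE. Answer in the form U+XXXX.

Offset 0: leading byte 0xC7 = 11000111 → 2-byte char #1 = C7 B8.
Offset 2: leading byte 0xF3 = 11110011 → 4-byte char #2 = F3 9E A9 AF.
Offset 6: leading byte 0xEC = 11101100 → 3-byte char #3 = EC 95 BA.
Offset 9: leading byte 0xEF = 11101111 → 3-byte char #4 = EF A5 BF.
Offset 12: leading byte 0xE2 = 11100010 → 3-byte char #5 = E2 8B 91.
Offset 15: leading byte 0xF0 = 11110000 → 4-byte char #6 = F0 9F 9A AF.
Offset 19: leading byte 0x2D = 00101101 → 1-byte char #7 = 2D.
Offset 20: leading byte 0xE9 = 11101001 → 3-byte char #8 = E9 99 8F.
Leading byte 0xE9 = 11101001 matches 1110xxxx → 3-byte sequence.
Byte 1: 0xE9 = 11101001, payload 1001 (4 bits).
Byte 2: 0x99 = 10011001 (10xxxxxx ✓), payload 011001.
Byte 3: 0x8F = 10001111 (10xxxxxx ✓), payload 001111.
Concatenate: 1001011001001111 = 0x964F (16 bits → U+964F).

U+964F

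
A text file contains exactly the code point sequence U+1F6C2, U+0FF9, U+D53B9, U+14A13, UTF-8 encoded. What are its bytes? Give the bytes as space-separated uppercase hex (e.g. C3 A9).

U+1F6C2: 4-byte form → F0 9F 9B 82.
U+0FF9: 3-byte form → E0 BF B9.
U+D53B9: 4-byte form → F3 95 8E B9.
U+14A13: 4-byte form → F0 94 A8 93.
Concatenated (15 bytes): F0 9F 9B 82 E0 BF B9 F3 95 8E B9 F0 94 A8 93.

F0 9F 9B 82 E0 BF B9 F3 95 8E B9 F0 94 A8 93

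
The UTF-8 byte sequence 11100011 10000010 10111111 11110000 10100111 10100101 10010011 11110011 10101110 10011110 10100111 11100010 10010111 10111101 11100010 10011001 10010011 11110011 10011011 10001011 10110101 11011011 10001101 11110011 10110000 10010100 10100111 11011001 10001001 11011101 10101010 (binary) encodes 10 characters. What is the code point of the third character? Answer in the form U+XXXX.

U+EE7A7

Offset 0: leading byte 0xE3 = 11100011 → 3-byte char #1 = E3 82 BF.
Offset 3: leading byte 0xF0 = 11110000 → 4-byte char #2 = F0 A7 A5 93.
Offset 7: leading byte 0xF3 = 11110011 → 4-byte char #3 = F3 AE 9E A7.
Leading byte 0xF3 = 11110011 matches 11110xxx → 4-byte sequence.
Byte 1: 0xF3 = 11110011, payload 011 (3 bits).
Byte 2: 0xAE = 10101110 (10xxxxxx ✓), payload 101110.
Byte 3: 0x9E = 10011110 (10xxxxxx ✓), payload 011110.
Byte 4: 0xA7 = 10100111 (10xxxxxx ✓), payload 100111.
Concatenate: 011101110011110100111 = 0xEE7A7 (21 bits → U+EE7A7).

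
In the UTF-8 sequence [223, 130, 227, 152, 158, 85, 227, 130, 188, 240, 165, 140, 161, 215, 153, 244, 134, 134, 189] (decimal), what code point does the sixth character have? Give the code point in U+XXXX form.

Offset 0: leading byte 0xDF = 11011111 → 2-byte char #1 = DF 82.
Offset 2: leading byte 0xE3 = 11100011 → 3-byte char #2 = E3 98 9E.
Offset 5: leading byte 0x55 = 01010101 → 1-byte char #3 = 55.
Offset 6: leading byte 0xE3 = 11100011 → 3-byte char #4 = E3 82 BC.
Offset 9: leading byte 0xF0 = 11110000 → 4-byte char #5 = F0 A5 8C A1.
Offset 13: leading byte 0xD7 = 11010111 → 2-byte char #6 = D7 99.
Leading byte 0xD7 = 11010111 matches 110xxxxx → 2-byte sequence.
Byte 1: 0xD7 = 11010111, payload 10111 (5 bits).
Byte 2: 0x99 = 10011001 (10xxxxxx ✓), payload 011001.
Concatenate: 10111011001 = 0x5D9 (11 bits → U+05D9).

U+05D9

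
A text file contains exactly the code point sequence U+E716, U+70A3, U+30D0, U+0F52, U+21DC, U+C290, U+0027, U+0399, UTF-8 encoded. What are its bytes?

U+E716: 3-byte form → EE 9C 96.
U+70A3: 3-byte form → E7 82 A3.
U+30D0: 3-byte form → E3 83 90.
U+0F52: 3-byte form → E0 BD 92.
U+21DC: 3-byte form → E2 87 9C.
U+C290: 3-byte form → EC 8A 90.
U+0027: 1-byte form → 27.
U+0399: 2-byte form → CE 99.
Concatenated (21 bytes): EE 9C 96 E7 82 A3 E3 83 90 E0 BD 92 E2 87 9C EC 8A 90 27 CE 99.

EE 9C 96 E7 82 A3 E3 83 90 E0 BD 92 E2 87 9C EC 8A 90 27 CE 99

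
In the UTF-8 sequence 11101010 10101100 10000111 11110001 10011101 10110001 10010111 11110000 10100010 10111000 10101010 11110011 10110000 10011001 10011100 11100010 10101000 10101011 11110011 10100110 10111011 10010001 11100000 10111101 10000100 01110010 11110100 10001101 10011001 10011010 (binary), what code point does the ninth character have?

U+10D65A

Offset 0: leading byte 0xEA = 11101010 → 3-byte char #1 = EA AC 87.
Offset 3: leading byte 0xF1 = 11110001 → 4-byte char #2 = F1 9D B1 97.
Offset 7: leading byte 0xF0 = 11110000 → 4-byte char #3 = F0 A2 B8 AA.
Offset 11: leading byte 0xF3 = 11110011 → 4-byte char #4 = F3 B0 99 9C.
Offset 15: leading byte 0xE2 = 11100010 → 3-byte char #5 = E2 A8 AB.
Offset 18: leading byte 0xF3 = 11110011 → 4-byte char #6 = F3 A6 BB 91.
Offset 22: leading byte 0xE0 = 11100000 → 3-byte char #7 = E0 BD 84.
Offset 25: leading byte 0x72 = 01110010 → 1-byte char #8 = 72.
Offset 26: leading byte 0xF4 = 11110100 → 4-byte char #9 = F4 8D 99 9A.
Leading byte 0xF4 = 11110100 matches 11110xxx → 4-byte sequence.
Byte 1: 0xF4 = 11110100, payload 100 (3 bits).
Byte 2: 0x8D = 10001101 (10xxxxxx ✓), payload 001101.
Byte 3: 0x99 = 10011001 (10xxxxxx ✓), payload 011001.
Byte 4: 0x9A = 10011010 (10xxxxxx ✓), payload 011010.
Concatenate: 100001101011001011010 = 0x10D65A (21 bits → U+10D65A).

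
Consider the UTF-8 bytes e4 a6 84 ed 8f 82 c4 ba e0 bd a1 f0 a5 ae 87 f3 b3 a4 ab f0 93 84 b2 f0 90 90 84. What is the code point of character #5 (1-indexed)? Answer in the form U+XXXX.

U+25B87

Offset 0: leading byte 0xE4 = 11100100 → 3-byte char #1 = E4 A6 84.
Offset 3: leading byte 0xED = 11101101 → 3-byte char #2 = ED 8F 82.
Offset 6: leading byte 0xC4 = 11000100 → 2-byte char #3 = C4 BA.
Offset 8: leading byte 0xE0 = 11100000 → 3-byte char #4 = E0 BD A1.
Offset 11: leading byte 0xF0 = 11110000 → 4-byte char #5 = F0 A5 AE 87.
Leading byte 0xF0 = 11110000 matches 11110xxx → 4-byte sequence.
Byte 1: 0xF0 = 11110000, payload 000 (3 bits).
Byte 2: 0xA5 = 10100101 (10xxxxxx ✓), payload 100101.
Byte 3: 0xAE = 10101110 (10xxxxxx ✓), payload 101110.
Byte 4: 0x87 = 10000111 (10xxxxxx ✓), payload 000111.
Concatenate: 000100101101110000111 = 0x25B87 (21 bits → U+25B87).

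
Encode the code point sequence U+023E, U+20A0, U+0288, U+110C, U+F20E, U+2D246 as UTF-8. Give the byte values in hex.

U+023E: 2-byte form → C8 BE.
U+20A0: 3-byte form → E2 82 A0.
U+0288: 2-byte form → CA 88.
U+110C: 3-byte form → E1 84 8C.
U+F20E: 3-byte form → EF 88 8E.
U+2D246: 4-byte form → F0 AD 89 86.
Concatenated (17 bytes): C8 BE E2 82 A0 CA 88 E1 84 8C EF 88 8E F0 AD 89 86.

C8 BE E2 82 A0 CA 88 E1 84 8C EF 88 8E F0 AD 89 86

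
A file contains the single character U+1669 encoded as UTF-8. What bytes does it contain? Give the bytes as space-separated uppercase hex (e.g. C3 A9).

E1 99 A9

U+1669 = 0x1669 = 5737 decimal. In range U+0800–U+FFFF → 3-byte form: 1110xxxx 10xxxxxx 10xxxxxx.
Binary (16 bits): 0001011001101001.
Split 4+6+6: 0001 | 011001 | 101001.
Byte 1: 11100001 = 0xE1.
Byte 2: 10011001 = 0x99.
Byte 3: 10101001 = 0xA9.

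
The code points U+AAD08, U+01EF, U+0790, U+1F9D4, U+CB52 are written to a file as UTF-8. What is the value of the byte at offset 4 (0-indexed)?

0xC7

U+AAD08 → 4-byte form F2 AA B4 88 at offsets 0–3.
U+01EF → 2-byte form C7 AF at offsets 4–5.
Offset 4 falls in char 2's range; it's byte 1 of C7 AF = 0xC7.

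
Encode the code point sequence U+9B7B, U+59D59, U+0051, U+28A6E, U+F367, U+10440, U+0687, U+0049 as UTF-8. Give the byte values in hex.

U+9B7B: 3-byte form → E9 AD BB.
U+59D59: 4-byte form → F1 99 B5 99.
U+0051: 1-byte form → 51.
U+28A6E: 4-byte form → F0 A8 A9 AE.
U+F367: 3-byte form → EF 8D A7.
U+10440: 4-byte form → F0 90 91 80.
U+0687: 2-byte form → DA 87.
U+0049: 1-byte form → 49.
Concatenated (22 bytes): E9 AD BB F1 99 B5 99 51 F0 A8 A9 AE EF 8D A7 F0 90 91 80 DA 87 49.

E9 AD BB F1 99 B5 99 51 F0 A8 A9 AE EF 8D A7 F0 90 91 80 DA 87 49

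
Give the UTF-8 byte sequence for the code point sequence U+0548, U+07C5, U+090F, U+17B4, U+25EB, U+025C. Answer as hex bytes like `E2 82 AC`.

U+0548: 2-byte form → D5 88.
U+07C5: 2-byte form → DF 85.
U+090F: 3-byte form → E0 A4 8F.
U+17B4: 3-byte form → E1 9E B4.
U+25EB: 3-byte form → E2 97 AB.
U+025C: 2-byte form → C9 9C.
Concatenated (15 bytes): D5 88 DF 85 E0 A4 8F E1 9E B4 E2 97 AB C9 9C.

D5 88 DF 85 E0 A4 8F E1 9E B4 E2 97 AB C9 9C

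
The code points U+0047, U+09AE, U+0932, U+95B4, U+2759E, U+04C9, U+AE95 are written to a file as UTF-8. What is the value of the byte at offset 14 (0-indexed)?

0xD3

U+0047 → 1-byte form 47 at offsets 0–0.
U+09AE → 3-byte form E0 A6 AE at offsets 1–3.
U+0932 → 3-byte form E0 A4 B2 at offsets 4–6.
U+95B4 → 3-byte form E9 96 B4 at offsets 7–9.
U+2759E → 4-byte form F0 A7 96 9E at offsets 10–13.
U+04C9 → 2-byte form D3 89 at offsets 14–15.
Offset 14 falls in char 6's range; it's byte 1 of D3 89 = 0xD3.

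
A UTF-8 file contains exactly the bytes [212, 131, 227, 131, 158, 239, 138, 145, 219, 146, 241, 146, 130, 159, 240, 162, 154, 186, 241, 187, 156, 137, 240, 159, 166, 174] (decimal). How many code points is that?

8

Byte at offset 0: 0xD4 = 11010100 → 2-byte char (#1). Advance 2.
Byte at offset 2: 0xE3 = 11100011 → 3-byte char (#2). Advance 3.
Byte at offset 5: 0xEF = 11101111 → 3-byte char (#3). Advance 3.
Byte at offset 8: 0xDB = 11011011 → 2-byte char (#4). Advance 2.
Byte at offset 10: 0xF1 = 11110001 → 4-byte char (#5). Advance 4.
Byte at offset 14: 0xF0 = 11110000 → 4-byte char (#6). Advance 4.
Byte at offset 18: 0xF1 = 11110001 → 4-byte char (#7). Advance 4.
Byte at offset 22: 0xF0 = 11110000 → 4-byte char (#8). Advance 4.
Reached end at offset 26 after 8 code points.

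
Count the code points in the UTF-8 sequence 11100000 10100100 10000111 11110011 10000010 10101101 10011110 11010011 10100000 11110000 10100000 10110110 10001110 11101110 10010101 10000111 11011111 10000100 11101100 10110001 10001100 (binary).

Byte at offset 0: 0xE0 = 11100000 → 3-byte char (#1). Advance 3.
Byte at offset 3: 0xF3 = 11110011 → 4-byte char (#2). Advance 4.
Byte at offset 7: 0xD3 = 11010011 → 2-byte char (#3). Advance 2.
Byte at offset 9: 0xF0 = 11110000 → 4-byte char (#4). Advance 4.
Byte at offset 13: 0xEE = 11101110 → 3-byte char (#5). Advance 3.
Byte at offset 16: 0xDF = 11011111 → 2-byte char (#6). Advance 2.
Byte at offset 18: 0xEC = 11101100 → 3-byte char (#7). Advance 3.
Reached end at offset 21 after 7 code points.

7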